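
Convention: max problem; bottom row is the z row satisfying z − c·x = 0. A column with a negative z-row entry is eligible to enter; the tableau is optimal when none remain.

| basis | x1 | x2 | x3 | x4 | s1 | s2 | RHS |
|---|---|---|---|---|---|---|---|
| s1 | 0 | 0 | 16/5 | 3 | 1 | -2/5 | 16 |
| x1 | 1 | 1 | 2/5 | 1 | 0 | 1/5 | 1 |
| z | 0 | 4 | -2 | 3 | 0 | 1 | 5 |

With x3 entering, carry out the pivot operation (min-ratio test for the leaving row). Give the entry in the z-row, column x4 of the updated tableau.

8

Ratio test on column x3 — row 1: 16/(16/5) = 5; row 2: 1/(2/5) = 5/2. Minimum is 5/2 at row 2 (x1 leaves); pivot element 2/5.
Divide row 2 by 2/5; eliminate column x3 from the other rows.
z-row update in column x4: 3 − (-2)·(5/2) = 8.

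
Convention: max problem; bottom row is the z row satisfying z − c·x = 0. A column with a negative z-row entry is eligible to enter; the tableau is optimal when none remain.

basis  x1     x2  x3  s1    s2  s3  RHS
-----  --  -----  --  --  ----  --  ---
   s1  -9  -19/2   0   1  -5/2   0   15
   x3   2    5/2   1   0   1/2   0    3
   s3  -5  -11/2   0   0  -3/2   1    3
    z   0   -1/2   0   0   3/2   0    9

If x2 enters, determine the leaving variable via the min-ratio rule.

Column x2 entries and ratios — s1: -19/2 ≤ 0, skip; x3: 3/(5/2) = 6/5; s3: -11/2 ≤ 0, skip.
Smallest ratio is 6/5 in the row of x3, so x3 leaves.

x3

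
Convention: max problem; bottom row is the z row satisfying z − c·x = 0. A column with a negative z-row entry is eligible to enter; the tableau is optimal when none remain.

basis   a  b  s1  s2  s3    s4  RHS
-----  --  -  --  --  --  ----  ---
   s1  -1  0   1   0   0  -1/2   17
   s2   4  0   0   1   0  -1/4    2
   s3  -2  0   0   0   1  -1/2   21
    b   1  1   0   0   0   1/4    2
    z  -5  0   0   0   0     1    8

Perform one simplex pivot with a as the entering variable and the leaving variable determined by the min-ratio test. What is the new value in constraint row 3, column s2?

Ratio test on column a — row 1: entry -1 ≤ 0; row 2: 2/4 = 1/2; row 3: entry -2 ≤ 0; row 4: 2/1 = 2. Minimum is 1/2 at row 2 (s2 leaves); pivot element 4.
Divide row 2 by 4; eliminate column a from the other rows.
Row 3 update in column s2: 0 − (-2)·(1/4) = 1/2.

1/2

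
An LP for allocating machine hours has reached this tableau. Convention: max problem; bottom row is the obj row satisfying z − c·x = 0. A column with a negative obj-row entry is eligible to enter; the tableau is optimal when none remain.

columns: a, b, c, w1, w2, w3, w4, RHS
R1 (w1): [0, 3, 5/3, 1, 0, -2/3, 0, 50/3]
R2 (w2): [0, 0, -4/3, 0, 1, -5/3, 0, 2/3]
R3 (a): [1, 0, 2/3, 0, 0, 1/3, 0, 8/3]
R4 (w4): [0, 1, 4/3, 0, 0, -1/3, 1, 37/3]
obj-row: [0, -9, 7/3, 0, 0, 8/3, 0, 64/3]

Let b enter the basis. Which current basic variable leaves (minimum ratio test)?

w1

Column b entries and ratios — w1: (50/3)/3 = 50/9; w2: 0 ≤ 0, skip; a: 0 ≤ 0, skip; w4: (37/3)/1 = 37/3.
Smallest ratio is 50/9 in the row of w1, so w1 leaves.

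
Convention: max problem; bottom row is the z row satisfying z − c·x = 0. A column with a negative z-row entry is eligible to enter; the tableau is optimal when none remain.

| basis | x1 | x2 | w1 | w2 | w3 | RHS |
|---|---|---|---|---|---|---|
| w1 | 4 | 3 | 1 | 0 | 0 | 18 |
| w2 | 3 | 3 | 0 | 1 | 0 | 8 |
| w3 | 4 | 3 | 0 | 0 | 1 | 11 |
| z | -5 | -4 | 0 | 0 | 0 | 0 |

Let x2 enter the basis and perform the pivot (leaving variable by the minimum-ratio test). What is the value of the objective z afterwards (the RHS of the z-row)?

32/3

Ratio test on column x2 — row 1: 18/3 = 6; row 2: 8/3 = 8/3; row 3: 11/3 = 11/3. Minimum is 8/3 at row 2 (w2 leaves); pivot element 3.
Pivot on row 2; the z-row RHS becomes 0 − (-4)·(8/3) = 32/3.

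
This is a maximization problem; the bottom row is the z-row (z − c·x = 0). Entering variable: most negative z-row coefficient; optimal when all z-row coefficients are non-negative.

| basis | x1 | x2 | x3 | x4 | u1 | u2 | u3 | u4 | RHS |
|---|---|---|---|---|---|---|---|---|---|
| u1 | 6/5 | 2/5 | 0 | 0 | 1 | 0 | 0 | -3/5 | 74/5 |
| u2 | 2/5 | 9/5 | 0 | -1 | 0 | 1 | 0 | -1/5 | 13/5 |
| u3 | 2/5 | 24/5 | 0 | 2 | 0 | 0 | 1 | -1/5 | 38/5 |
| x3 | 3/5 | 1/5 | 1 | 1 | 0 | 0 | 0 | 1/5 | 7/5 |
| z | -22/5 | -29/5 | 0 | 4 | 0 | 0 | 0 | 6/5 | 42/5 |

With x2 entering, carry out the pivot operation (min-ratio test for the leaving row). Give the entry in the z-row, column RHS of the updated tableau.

151/9

Ratio test on column x2 — row 1: (74/5)/(2/5) = 37; row 2: (13/5)/(9/5) = 13/9; row 3: (38/5)/(24/5) = 19/12; row 4: (7/5)/(1/5) = 7. Minimum is 13/9 at row 2 (u2 leaves); pivot element 9/5.
Divide row 2 by 9/5; eliminate column x2 from the other rows.
z-row update in column RHS: 42/5 − (-29/5)·(13/9) = 151/9.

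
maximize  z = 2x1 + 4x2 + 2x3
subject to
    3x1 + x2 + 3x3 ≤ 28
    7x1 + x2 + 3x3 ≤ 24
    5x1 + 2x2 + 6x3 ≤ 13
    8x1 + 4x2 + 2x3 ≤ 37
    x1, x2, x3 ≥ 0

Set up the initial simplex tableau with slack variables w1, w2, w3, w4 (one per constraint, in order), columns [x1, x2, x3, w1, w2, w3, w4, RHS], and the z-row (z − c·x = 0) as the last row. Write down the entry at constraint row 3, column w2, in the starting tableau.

Slack w2 belongs to constraint 2; its column is the unit vector e_2, so the entry in row 3 is 0.

0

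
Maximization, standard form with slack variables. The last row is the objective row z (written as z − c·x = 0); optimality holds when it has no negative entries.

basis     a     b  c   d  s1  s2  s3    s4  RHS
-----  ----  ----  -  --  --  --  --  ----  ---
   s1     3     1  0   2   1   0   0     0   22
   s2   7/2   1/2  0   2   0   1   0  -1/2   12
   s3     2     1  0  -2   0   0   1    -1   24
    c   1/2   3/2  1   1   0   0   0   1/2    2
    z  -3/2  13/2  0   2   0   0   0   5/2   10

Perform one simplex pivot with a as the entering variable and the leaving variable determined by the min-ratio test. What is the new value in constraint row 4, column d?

5/7

Ratio test on column a — row 1: 22/3 = 22/3; row 2: 12/(7/2) = 24/7; row 3: 24/2 = 12; row 4: 2/(1/2) = 4. Minimum is 24/7 at row 2 (s2 leaves); pivot element 7/2.
Divide row 2 by 7/2; eliminate column a from the other rows.
Row 4 update in column d: 1 − (1/2)·(4/7) = 5/7.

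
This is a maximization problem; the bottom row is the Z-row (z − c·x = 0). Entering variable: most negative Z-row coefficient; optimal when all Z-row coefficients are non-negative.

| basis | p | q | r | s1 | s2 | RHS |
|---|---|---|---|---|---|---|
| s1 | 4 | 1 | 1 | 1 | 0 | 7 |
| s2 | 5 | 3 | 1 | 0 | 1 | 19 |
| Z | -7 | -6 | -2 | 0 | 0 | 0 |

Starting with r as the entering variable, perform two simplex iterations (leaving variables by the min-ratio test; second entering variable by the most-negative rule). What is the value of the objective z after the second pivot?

Ratio test on column r — row 1: 7/1 = 7; row 2: 19/1 = 19. Minimum is 7 at row 1 (s1 leaves); pivot element 1.
Pivot on row 1; the Z-row RHS becomes 0 − (-2)·7 = 14.
Next entering variable (most negative Z-row entry -4): q.
Ratio test on column q — row 1: 7/1 = 7; row 2: 12/2 = 6. Minimum is 6 at row 2 (s2 leaves); pivot element 2.
After the second pivot the Z-row RHS is 14 − (-4)·6 = 38.

38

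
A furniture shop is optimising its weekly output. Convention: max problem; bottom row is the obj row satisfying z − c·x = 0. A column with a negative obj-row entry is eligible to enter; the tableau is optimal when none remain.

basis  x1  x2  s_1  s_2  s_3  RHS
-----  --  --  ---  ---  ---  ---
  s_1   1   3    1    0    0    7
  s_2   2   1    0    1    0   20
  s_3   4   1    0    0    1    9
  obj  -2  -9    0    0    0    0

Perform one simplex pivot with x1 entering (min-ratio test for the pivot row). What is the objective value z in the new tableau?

9/2

Ratio test on column x1 — row 1: 7/1 = 7; row 2: 20/2 = 10; row 3: 9/4 = 9/4. Minimum is 9/4 at row 3 (s_3 leaves); pivot element 4.
Pivot on row 3; the obj-row RHS becomes 0 − (-2)·(9/4) = 9/2.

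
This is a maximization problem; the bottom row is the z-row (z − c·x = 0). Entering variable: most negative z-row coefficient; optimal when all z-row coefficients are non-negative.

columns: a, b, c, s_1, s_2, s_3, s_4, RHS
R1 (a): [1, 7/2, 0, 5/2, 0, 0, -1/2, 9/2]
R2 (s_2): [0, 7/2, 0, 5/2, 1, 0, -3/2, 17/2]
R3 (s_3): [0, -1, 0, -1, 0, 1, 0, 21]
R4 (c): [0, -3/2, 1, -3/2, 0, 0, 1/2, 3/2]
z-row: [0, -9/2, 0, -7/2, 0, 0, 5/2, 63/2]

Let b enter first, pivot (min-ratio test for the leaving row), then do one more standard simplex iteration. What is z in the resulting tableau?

189/5

Ratio test on column b — row 1: (9/2)/(7/2) = 9/7; row 2: (17/2)/(7/2) = 17/7; row 3: entry -1 ≤ 0; row 4: entry -3/2 ≤ 0. Minimum is 9/7 at row 1 (a leaves); pivot element 7/2.
Pivot on row 1; the z-row RHS becomes 63/2 − (-9/2)·(9/7) = 261/7.
Next entering variable (most negative z-row entry -2/7): s_1.
Ratio test on column s_1 — row 1: (9/7)/(5/7) = 9/5; row 2: entry 0 ≤ 0; row 3: entry -2/7 ≤ 0; row 4: entry -3/7 ≤ 0. Minimum is 9/5 at row 1 (b leaves); pivot element 5/7.
After the second pivot the z-row RHS is 261/7 − (-2/7)·(9/5) = 189/5.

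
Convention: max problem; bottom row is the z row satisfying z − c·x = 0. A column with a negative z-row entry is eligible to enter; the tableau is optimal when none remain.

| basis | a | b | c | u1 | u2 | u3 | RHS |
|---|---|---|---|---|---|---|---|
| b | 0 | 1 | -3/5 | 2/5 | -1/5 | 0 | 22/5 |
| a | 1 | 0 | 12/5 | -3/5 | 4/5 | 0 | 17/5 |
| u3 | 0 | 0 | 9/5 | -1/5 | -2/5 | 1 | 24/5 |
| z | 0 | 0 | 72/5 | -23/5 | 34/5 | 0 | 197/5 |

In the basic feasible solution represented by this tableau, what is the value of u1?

0

u1 is not in the basis, so in the current basic feasible solution u1 = 0.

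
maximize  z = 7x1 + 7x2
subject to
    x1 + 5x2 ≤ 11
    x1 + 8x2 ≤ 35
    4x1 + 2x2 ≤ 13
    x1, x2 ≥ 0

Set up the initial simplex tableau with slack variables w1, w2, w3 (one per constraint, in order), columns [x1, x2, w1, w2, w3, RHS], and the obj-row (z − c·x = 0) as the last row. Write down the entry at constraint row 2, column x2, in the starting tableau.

8

Constraint 2 has coefficient 8 on x2.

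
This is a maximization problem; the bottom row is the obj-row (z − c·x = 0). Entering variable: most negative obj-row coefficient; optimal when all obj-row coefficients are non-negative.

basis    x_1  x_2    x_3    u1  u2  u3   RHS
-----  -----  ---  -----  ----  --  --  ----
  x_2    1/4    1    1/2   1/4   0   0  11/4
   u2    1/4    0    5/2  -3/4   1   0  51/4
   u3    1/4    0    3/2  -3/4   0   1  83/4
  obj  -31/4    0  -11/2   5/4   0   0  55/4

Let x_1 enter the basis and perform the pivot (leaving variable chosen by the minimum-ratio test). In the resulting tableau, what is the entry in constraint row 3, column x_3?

1

Ratio test on column x_1 — row 1: (11/4)/(1/4) = 11; row 2: (51/4)/(1/4) = 51; row 3: (83/4)/(1/4) = 83. Minimum is 11 at row 1 (x_2 leaves); pivot element 1/4.
Divide row 1 by 1/4; eliminate column x_1 from the other rows.
Row 3 update in column x_3: 3/2 − (1/4)·2 = 1.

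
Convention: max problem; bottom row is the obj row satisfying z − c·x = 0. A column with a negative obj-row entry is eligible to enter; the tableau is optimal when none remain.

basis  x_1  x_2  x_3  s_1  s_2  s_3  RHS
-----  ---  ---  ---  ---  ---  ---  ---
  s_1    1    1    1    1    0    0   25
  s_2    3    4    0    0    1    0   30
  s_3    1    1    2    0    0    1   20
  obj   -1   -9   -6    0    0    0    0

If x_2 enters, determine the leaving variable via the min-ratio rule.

s_2

Column x_2 entries and ratios — s_1: 25/1 = 25; s_2: 30/4 = 15/2; s_3: 20/1 = 20.
Smallest ratio is 15/2 in the row of s_2, so s_2 leaves.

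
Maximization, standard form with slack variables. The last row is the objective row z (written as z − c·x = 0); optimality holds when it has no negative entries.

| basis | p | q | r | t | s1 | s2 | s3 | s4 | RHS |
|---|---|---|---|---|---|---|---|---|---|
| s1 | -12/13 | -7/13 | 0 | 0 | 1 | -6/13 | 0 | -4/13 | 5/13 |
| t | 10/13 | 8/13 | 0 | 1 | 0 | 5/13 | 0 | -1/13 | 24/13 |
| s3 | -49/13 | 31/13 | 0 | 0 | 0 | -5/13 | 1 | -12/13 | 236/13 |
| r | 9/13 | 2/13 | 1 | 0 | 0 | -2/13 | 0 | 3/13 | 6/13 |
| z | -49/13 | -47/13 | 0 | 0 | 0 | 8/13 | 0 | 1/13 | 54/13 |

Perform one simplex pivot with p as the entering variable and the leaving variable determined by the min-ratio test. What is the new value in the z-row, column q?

Ratio test on column p — row 1: entry -12/13 ≤ 0; row 2: (24/13)/(10/13) = 12/5; row 3: entry -49/13 ≤ 0; row 4: (6/13)/(9/13) = 2/3. Minimum is 2/3 at row 4 (r leaves); pivot element 9/13.
Divide row 4 by 9/13; eliminate column p from the other rows.
z-row update in column q: -47/13 − (-49/13)·(2/9) = -25/9.

-25/9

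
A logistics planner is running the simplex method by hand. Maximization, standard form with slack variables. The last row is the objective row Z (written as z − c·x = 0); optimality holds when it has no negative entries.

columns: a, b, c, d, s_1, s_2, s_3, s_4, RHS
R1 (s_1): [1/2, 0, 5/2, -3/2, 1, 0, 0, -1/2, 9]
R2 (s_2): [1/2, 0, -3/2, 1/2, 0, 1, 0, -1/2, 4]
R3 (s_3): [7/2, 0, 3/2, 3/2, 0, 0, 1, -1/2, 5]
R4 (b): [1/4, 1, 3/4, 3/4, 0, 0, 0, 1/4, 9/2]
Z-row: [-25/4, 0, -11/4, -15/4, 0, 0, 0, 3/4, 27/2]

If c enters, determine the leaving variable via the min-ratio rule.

Column c entries and ratios — s_1: 9/(5/2) = 18/5; s_2: -3/2 ≤ 0, skip; s_3: 5/(3/2) = 10/3; b: (9/2)/(3/4) = 6.
Smallest ratio is 10/3 in the row of s_3, so s_3 leaves.

s_3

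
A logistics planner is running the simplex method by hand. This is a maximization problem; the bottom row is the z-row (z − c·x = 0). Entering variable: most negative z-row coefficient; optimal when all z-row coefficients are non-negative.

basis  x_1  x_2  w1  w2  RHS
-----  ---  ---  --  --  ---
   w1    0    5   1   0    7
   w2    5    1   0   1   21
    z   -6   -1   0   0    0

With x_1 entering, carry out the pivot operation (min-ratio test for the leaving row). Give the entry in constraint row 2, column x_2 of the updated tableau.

1/5

Ratio test on column x_1 — row 1: entry 0 ≤ 0; row 2: 21/5 = 21/5. Minimum is 21/5 at row 2 (w2 leaves); pivot element 5.
Divide row 2 by 5; eliminate column x_1 from the other rows.
In the new row 2, the x_2 entry is the old entry divided by the pivot: 1/5 = 1/5.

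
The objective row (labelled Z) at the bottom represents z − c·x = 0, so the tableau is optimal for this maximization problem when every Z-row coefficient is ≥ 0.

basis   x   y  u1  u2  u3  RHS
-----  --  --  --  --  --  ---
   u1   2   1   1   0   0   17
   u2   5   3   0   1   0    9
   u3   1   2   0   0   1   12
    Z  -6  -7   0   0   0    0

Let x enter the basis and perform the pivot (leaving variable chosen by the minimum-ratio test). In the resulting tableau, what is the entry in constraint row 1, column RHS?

67/5

Ratio test on column x — row 1: 17/2 = 17/2; row 2: 9/5 = 9/5; row 3: 12/1 = 12. Minimum is 9/5 at row 2 (u2 leaves); pivot element 5.
Divide row 2 by 5; eliminate column x from the other rows.
Row 1 update in column RHS: 17 − 2·(9/5) = 67/5.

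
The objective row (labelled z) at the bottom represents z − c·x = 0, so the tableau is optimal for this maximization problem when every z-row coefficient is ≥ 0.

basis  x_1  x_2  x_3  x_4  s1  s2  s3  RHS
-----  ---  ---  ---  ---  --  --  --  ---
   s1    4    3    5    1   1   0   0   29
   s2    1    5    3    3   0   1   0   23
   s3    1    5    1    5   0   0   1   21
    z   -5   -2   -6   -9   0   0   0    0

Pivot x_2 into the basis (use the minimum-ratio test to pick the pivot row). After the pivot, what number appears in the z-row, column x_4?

-7

Ratio test on column x_2 — row 1: 29/3 = 29/3; row 2: 23/5 = 23/5; row 3: 21/5 = 21/5. Minimum is 21/5 at row 3 (s3 leaves); pivot element 5.
Divide row 3 by 5; eliminate column x_2 from the other rows.
z-row update in column x_4: -9 − (-2)·1 = -7.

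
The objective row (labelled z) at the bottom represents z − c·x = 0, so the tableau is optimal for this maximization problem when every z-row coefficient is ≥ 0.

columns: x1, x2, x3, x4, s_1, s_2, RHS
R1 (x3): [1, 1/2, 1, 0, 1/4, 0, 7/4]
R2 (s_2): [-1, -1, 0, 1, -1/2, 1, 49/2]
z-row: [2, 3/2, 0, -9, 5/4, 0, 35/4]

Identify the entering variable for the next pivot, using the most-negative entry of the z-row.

x4

Negative z-row entries: x4: -9.
The most negative is -9 in column x4, so x4 enters.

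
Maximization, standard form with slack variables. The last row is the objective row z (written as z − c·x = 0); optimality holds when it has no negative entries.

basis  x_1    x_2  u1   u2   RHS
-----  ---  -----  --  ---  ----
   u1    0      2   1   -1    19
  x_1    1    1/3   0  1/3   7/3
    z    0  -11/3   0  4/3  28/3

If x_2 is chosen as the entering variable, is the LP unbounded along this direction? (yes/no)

no

Column x_2 has positive entries in row(s) 1, 2, so the ratio test bounds it — not unbounded.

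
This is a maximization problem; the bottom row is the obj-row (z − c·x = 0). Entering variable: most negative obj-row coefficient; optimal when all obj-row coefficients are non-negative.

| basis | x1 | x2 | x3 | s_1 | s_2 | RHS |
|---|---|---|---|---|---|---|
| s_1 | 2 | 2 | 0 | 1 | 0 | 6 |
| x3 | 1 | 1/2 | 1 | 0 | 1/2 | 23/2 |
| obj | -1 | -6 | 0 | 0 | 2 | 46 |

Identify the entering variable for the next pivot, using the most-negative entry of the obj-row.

Negative obj-row entries: x1: -1, x2: -6.
The most negative is -6 in column x2, so x2 enters.

x2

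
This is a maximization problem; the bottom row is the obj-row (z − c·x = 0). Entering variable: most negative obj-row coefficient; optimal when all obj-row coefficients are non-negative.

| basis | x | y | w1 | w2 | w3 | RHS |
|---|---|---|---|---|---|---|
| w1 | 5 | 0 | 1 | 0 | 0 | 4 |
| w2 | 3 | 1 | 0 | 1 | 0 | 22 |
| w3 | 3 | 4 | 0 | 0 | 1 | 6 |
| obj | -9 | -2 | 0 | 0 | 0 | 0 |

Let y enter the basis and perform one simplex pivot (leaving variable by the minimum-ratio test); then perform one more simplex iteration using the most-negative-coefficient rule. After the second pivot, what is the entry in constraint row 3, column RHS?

9/10

Ratio test on column y — row 1: entry 0 ≤ 0; row 2: 22/1 = 22; row 3: 6/4 = 3/2. Minimum is 3/2 at row 3 (w3 leaves); pivot element 4.
Divide row 3 by 4; eliminate column y from the other rows.
Second iteration: most negative obj-row entry is -15/2 in column x, so x enters.
Ratio test on column x — row 1: 4/5 = 4/5; row 2: (41/2)/(9/4) = 82/9; row 3: (3/2)/(3/4) = 2. Minimum is 4/5 at row 1 (w1 leaves); pivot element 5.
Divide row 1 by 5; eliminate column x from the other rows.
After both pivots, the entry at constraint row 3, column RHS is 9/10.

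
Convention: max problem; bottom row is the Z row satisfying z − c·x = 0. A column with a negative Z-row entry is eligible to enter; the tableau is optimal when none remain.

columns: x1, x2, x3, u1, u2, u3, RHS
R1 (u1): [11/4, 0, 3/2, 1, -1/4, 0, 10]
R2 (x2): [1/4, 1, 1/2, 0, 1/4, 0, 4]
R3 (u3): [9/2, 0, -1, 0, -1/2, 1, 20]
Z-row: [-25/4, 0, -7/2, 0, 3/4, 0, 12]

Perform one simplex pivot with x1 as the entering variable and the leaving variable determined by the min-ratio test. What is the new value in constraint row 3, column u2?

Ratio test on column x1 — row 1: 10/(11/4) = 40/11; row 2: 4/(1/4) = 16; row 3: 20/(9/2) = 40/9. Minimum is 40/11 at row 1 (u1 leaves); pivot element 11/4.
Divide row 1 by 11/4; eliminate column x1 from the other rows.
Row 3 update in column u2: -1/2 − (9/2)·(-1/11) = -1/11.

-1/11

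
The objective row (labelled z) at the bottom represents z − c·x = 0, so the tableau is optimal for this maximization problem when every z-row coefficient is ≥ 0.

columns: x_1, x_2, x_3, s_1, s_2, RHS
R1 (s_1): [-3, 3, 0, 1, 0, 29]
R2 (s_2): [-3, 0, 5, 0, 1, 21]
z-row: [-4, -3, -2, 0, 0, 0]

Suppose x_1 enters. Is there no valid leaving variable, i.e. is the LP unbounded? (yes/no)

yes

Every constraint-row entry in column x_1 is ≤ 0, so increasing x_1 is unbounded.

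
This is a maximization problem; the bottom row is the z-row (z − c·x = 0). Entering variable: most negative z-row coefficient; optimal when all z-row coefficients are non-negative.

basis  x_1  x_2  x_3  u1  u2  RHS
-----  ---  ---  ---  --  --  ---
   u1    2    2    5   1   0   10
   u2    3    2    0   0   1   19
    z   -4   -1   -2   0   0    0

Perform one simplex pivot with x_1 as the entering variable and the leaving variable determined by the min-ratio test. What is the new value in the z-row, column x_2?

3

Ratio test on column x_1 — row 1: 10/2 = 5; row 2: 19/3 = 19/3. Minimum is 5 at row 1 (u1 leaves); pivot element 2.
Divide row 1 by 2; eliminate column x_1 from the other rows.
z-row update in column x_2: -1 − (-4)·1 = 3.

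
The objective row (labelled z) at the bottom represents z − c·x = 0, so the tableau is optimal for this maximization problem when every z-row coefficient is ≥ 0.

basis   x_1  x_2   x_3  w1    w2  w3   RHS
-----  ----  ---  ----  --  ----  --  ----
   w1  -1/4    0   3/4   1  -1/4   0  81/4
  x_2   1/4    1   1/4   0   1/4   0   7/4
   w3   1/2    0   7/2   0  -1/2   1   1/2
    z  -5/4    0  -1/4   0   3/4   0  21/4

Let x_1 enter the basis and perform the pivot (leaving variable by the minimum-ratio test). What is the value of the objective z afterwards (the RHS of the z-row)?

13/2

Ratio test on column x_1 — row 1: entry -1/4 ≤ 0; row 2: (7/4)/(1/4) = 7; row 3: (1/2)/(1/2) = 1. Minimum is 1 at row 3 (w3 leaves); pivot element 1/2.
Pivot on row 3; the z-row RHS becomes 21/4 − (-5/4)·1 = 13/2.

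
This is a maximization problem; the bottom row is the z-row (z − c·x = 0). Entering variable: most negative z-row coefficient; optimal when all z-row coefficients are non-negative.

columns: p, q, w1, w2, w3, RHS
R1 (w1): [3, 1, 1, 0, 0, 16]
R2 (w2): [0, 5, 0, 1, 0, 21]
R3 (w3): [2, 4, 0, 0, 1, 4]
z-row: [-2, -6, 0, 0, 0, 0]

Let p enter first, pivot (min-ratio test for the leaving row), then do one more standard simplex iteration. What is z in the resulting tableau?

Ratio test on column p — row 1: 16/3 = 16/3; row 2: entry 0 ≤ 0; row 3: 4/2 = 2. Minimum is 2 at row 3 (w3 leaves); pivot element 2.
Pivot on row 3; the z-row RHS becomes 0 − (-2)·2 = 4.
Next entering variable (most negative z-row entry -2): q.
Ratio test on column q — row 1: entry -5 ≤ 0; row 2: 21/5 = 21/5; row 3: 2/2 = 1. Minimum is 1 at row 3 (p leaves); pivot element 2.
After the second pivot the z-row RHS is 4 − (-2)·1 = 6.

6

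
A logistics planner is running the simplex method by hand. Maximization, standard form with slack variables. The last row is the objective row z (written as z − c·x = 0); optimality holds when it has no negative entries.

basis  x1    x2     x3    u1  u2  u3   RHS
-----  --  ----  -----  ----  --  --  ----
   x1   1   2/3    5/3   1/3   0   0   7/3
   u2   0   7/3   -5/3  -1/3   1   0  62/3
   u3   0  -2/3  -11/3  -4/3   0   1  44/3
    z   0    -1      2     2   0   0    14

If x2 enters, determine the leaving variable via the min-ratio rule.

Column x2 entries and ratios — x1: (7/3)/(2/3) = 7/2; u2: (62/3)/(7/3) = 62/7; u3: -2/3 ≤ 0, skip.
Smallest ratio is 7/2 in the row of x1, so x1 leaves.

x1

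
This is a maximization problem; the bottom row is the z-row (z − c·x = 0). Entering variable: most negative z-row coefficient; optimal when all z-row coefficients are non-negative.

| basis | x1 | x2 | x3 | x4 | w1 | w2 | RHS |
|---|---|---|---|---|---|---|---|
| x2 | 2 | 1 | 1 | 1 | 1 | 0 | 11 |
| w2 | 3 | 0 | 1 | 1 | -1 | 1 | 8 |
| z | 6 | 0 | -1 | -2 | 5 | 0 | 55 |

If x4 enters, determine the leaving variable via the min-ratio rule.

Column x4 entries and ratios — x2: 11/1 = 11; w2: 8/1 = 8.
Smallest ratio is 8 in the row of w2, so w2 leaves.

w2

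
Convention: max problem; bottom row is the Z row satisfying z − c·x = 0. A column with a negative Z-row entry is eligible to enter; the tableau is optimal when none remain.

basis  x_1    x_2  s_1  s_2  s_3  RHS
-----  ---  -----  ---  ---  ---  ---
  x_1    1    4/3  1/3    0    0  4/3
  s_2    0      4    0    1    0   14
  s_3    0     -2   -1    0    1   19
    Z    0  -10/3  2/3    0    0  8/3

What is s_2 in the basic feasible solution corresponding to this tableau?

s_2 is basic (row 2); its value is the RHS of that row, 14.

14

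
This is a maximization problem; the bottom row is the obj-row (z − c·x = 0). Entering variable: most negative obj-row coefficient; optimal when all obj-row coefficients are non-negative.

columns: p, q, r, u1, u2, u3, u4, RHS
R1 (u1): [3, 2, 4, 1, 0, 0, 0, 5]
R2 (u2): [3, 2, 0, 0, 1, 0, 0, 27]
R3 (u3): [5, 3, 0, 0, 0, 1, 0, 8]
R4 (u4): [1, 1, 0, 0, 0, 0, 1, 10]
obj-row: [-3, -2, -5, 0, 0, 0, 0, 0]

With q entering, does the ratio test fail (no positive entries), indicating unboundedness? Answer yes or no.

Column q has positive entries in row(s) 1, 2, 3, 4, so the ratio test bounds it — not unbounded.

no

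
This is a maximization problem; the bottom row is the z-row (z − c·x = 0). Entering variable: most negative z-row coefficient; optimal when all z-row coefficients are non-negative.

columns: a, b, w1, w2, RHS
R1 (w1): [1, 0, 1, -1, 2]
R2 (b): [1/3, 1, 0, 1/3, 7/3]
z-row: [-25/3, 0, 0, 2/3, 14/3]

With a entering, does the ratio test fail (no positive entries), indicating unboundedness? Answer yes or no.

Column a has positive entries in row(s) 1, 2, so the ratio test bounds it — not unbounded.

no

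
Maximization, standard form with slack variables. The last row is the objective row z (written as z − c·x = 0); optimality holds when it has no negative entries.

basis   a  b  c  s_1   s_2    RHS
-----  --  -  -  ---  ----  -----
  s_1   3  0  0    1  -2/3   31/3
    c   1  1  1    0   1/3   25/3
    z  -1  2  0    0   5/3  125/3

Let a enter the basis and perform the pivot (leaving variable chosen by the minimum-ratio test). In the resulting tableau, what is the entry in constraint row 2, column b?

1

Ratio test on column a — row 1: (31/3)/3 = 31/9; row 2: (25/3)/1 = 25/3. Minimum is 31/9 at row 1 (s_1 leaves); pivot element 3.
Divide row 1 by 3; eliminate column a from the other rows.
Row 2 update in column b: 1 − 1·0 = 1.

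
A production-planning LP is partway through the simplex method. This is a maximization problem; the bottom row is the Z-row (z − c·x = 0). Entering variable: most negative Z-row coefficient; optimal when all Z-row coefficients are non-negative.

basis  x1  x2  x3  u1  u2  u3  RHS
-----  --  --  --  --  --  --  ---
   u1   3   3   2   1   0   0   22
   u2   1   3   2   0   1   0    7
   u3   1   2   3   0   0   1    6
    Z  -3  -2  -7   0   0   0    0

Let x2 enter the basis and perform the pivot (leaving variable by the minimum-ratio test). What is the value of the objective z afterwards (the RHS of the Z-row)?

14/3

Ratio test on column x2 — row 1: 22/3 = 22/3; row 2: 7/3 = 7/3; row 3: 6/2 = 3. Minimum is 7/3 at row 2 (u2 leaves); pivot element 3.
Pivot on row 2; the Z-row RHS becomes 0 − (-2)·(7/3) = 14/3.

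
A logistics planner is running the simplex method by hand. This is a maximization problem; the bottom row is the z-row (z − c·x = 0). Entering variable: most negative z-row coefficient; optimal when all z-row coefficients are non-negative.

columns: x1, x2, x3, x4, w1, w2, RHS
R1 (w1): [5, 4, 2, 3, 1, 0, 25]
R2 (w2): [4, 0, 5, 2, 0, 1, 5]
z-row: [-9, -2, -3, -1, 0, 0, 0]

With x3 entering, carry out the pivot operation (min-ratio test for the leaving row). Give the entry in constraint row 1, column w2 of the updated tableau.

-2/5

Ratio test on column x3 — row 1: 25/2 = 25/2; row 2: 5/5 = 1. Minimum is 1 at row 2 (w2 leaves); pivot element 5.
Divide row 2 by 5; eliminate column x3 from the other rows.
Row 1 update in column w2: 0 − 2·(1/5) = -2/5.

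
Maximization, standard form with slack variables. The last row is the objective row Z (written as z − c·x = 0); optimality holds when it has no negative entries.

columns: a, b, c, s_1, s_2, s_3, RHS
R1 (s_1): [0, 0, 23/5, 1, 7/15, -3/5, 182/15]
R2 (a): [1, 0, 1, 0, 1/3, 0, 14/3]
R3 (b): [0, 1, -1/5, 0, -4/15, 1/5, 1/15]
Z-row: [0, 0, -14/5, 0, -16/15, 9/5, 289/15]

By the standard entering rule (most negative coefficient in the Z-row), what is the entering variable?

Negative Z-row entries: c: -14/5, s_2: -16/15.
The most negative is -14/5 in column c, so c enters.

c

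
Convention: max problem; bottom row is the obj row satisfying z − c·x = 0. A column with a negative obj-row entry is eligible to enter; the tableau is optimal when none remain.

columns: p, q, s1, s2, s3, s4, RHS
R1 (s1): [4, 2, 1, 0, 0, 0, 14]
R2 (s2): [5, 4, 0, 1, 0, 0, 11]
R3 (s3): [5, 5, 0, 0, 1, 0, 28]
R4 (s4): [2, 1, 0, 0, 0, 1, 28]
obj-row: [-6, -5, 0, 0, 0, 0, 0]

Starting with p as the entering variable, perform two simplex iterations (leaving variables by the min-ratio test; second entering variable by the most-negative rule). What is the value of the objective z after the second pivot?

55/4

Ratio test on column p — row 1: 14/4 = 7/2; row 2: 11/5 = 11/5; row 3: 28/5 = 28/5; row 4: 28/2 = 14. Minimum is 11/5 at row 2 (s2 leaves); pivot element 5.
Pivot on row 2; the obj-row RHS becomes 0 − (-6)·(11/5) = 66/5.
Next entering variable (most negative obj-row entry -1/5): q.
Ratio test on column q — row 1: entry -6/5 ≤ 0; row 2: (11/5)/(4/5) = 11/4; row 3: 17/1 = 17; row 4: entry -3/5 ≤ 0. Minimum is 11/4 at row 2 (p leaves); pivot element 4/5.
After the second pivot the obj-row RHS is 66/5 − (-1/5)·(11/4) = 55/4.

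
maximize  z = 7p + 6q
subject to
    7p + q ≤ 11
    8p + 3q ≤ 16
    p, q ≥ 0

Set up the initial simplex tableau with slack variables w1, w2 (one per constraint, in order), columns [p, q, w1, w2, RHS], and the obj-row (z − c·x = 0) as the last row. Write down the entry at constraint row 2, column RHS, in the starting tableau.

The RHS of constraint 2 is b_2 = 16.

16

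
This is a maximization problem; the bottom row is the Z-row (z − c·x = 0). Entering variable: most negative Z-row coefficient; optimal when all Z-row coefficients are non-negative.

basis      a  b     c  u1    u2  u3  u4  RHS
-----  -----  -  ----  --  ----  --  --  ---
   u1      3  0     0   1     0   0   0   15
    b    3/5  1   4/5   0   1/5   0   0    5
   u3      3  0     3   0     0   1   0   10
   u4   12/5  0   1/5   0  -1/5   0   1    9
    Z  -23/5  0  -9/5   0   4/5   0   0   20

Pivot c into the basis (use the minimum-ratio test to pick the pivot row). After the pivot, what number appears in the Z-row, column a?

Ratio test on column c — row 1: entry 0 ≤ 0; row 2: 5/(4/5) = 25/4; row 3: 10/3 = 10/3; row 4: 9/(1/5) = 45. Minimum is 10/3 at row 3 (u3 leaves); pivot element 3.
Divide row 3 by 3; eliminate column c from the other rows.
Z-row update in column a: -23/5 − (-9/5)·1 = -14/5.

-14/5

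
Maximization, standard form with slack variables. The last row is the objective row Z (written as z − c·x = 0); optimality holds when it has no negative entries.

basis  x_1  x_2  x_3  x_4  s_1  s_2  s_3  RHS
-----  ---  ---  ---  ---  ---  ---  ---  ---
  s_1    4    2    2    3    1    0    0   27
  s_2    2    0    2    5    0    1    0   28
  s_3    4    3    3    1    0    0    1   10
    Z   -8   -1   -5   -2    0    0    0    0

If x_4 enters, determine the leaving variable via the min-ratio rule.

s_2

Column x_4 entries and ratios — s_1: 27/3 = 9; s_2: 28/5 = 28/5; s_3: 10/1 = 10.
Smallest ratio is 28/5 in the row of s_2, so s_2 leaves.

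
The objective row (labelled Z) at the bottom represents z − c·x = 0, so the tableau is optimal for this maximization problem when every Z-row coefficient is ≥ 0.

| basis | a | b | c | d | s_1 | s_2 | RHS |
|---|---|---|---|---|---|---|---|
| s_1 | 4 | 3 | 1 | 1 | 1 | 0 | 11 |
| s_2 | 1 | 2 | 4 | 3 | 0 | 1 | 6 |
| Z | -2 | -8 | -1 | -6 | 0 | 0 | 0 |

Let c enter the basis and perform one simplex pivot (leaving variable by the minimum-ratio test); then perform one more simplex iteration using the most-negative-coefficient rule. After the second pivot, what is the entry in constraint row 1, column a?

5/2

Ratio test on column c — row 1: 11/1 = 11; row 2: 6/4 = 3/2. Minimum is 3/2 at row 2 (s_2 leaves); pivot element 4.
Divide row 2 by 4; eliminate column c from the other rows.
Second iteration: most negative Z-row entry is -15/2 in column b, so b enters.
Ratio test on column b — row 1: (19/2)/(5/2) = 19/5; row 2: (3/2)/(1/2) = 3. Minimum is 3 at row 2 (c leaves); pivot element 1/2.
Divide row 2 by 1/2; eliminate column b from the other rows.
After both pivots, the entry at constraint row 1, column a is 5/2.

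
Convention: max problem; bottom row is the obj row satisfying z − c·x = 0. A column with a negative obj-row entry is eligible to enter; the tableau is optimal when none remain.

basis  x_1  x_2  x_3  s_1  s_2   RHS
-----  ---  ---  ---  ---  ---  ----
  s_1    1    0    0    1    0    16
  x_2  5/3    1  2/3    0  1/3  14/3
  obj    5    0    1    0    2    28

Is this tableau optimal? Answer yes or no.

Every obj-row coefficient is ≥ 0, so the tableau is optimal.

yes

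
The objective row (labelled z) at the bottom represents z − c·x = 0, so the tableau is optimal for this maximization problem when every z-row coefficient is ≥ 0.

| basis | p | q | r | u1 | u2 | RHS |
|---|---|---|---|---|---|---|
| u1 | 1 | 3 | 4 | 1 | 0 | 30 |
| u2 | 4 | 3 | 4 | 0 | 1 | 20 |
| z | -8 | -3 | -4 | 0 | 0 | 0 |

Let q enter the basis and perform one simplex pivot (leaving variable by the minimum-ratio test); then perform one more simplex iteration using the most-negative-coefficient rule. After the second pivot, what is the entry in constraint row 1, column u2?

-1/4

Ratio test on column q — row 1: 30/3 = 10; row 2: 20/3 = 20/3. Minimum is 20/3 at row 2 (u2 leaves); pivot element 3.
Divide row 2 by 3; eliminate column q from the other rows.
Second iteration: most negative z-row entry is -4 in column p, so p enters.
Ratio test on column p — row 1: entry -3 ≤ 0; row 2: (20/3)/(4/3) = 5. Minimum is 5 at row 2 (q leaves); pivot element 4/3.
Divide row 2 by 4/3; eliminate column p from the other rows.
After both pivots, the entry at constraint row 1, column u2 is -1/4.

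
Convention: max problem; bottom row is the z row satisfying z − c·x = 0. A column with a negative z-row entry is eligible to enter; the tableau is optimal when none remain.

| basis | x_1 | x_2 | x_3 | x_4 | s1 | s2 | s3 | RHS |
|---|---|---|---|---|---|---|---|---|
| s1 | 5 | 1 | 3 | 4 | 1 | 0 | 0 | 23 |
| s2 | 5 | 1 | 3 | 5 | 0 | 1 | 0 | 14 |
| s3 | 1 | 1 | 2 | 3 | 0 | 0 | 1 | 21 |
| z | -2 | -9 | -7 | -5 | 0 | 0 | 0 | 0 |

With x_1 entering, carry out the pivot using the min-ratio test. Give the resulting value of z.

Ratio test on column x_1 — row 1: 23/5 = 23/5; row 2: 14/5 = 14/5; row 3: 21/1 = 21. Minimum is 14/5 at row 2 (s2 leaves); pivot element 5.
Pivot on row 2; the z-row RHS becomes 0 − (-2)·(14/5) = 28/5.

28/5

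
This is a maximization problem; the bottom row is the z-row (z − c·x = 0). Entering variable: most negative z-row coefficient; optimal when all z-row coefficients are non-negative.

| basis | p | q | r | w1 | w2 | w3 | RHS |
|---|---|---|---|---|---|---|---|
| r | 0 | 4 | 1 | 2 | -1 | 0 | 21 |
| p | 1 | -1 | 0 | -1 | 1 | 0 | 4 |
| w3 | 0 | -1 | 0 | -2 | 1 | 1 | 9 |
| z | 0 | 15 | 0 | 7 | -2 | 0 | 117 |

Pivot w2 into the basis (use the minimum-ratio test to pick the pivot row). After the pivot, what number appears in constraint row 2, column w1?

Ratio test on column w2 — row 1: entry -1 ≤ 0; row 2: 4/1 = 4; row 3: 9/1 = 9. Minimum is 4 at row 2 (p leaves); pivot element 1.
Divide row 2 by 1; eliminate column w2 from the other rows.
In the new row 2, the w1 entry is the old entry divided by the pivot: (-1)/1 = -1.

-1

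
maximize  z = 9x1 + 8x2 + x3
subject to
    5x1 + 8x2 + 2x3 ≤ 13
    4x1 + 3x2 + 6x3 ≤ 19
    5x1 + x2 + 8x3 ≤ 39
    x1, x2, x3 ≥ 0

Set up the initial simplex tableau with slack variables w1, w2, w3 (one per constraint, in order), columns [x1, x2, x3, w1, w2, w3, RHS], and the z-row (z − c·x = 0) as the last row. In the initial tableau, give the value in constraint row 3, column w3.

1

Slack w3 belongs to constraint 3; its column is the unit vector e_3, so the entry in row 3 is 1.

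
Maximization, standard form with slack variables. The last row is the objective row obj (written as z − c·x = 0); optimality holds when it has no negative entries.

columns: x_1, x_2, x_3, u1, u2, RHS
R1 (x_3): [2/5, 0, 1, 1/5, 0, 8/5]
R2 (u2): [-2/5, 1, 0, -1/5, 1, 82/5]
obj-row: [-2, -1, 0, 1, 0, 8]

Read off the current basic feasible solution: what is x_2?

0

x_2 is not in the basis, so in the current basic feasible solution x_2 = 0.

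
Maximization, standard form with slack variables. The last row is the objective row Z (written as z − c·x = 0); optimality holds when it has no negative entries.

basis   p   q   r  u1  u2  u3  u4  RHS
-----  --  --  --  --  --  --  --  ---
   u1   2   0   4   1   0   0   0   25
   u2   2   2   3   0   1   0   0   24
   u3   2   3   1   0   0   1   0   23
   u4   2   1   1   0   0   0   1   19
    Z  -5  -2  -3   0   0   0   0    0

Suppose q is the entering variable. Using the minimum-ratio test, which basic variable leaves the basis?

Column q entries and ratios — u1: 0 ≤ 0, skip; u2: 24/2 = 12; u3: 23/3 = 23/3; u4: 19/1 = 19.
Smallest ratio is 23/3 in the row of u3, so u3 leaves.

u3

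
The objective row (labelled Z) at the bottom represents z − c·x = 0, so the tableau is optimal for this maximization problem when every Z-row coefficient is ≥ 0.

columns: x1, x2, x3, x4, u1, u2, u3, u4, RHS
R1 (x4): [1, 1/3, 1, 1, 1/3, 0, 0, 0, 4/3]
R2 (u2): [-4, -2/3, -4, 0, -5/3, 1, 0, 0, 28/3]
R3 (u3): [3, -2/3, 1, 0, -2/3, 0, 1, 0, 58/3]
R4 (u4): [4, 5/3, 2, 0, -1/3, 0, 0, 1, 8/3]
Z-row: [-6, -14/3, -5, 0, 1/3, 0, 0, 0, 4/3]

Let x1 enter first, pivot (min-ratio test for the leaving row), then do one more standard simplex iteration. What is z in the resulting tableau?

Ratio test on column x1 — row 1: (4/3)/1 = 4/3; row 2: entry -4 ≤ 0; row 3: (58/3)/3 = 58/9; row 4: (8/3)/4 = 2/3. Minimum is 2/3 at row 4 (u4 leaves); pivot element 4.
Pivot on row 4; the Z-row RHS becomes 4/3 − (-6)·(2/3) = 16/3.
Next entering variable (most negative Z-row entry -13/6): x2.
Ratio test on column x2 — row 1: entry -1/12 ≤ 0; row 2: 12/1 = 12; row 3: entry -23/12 ≤ 0; row 4: (2/3)/(5/12) = 8/5. Minimum is 8/5 at row 4 (x1 leaves); pivot element 5/12.
After the second pivot the Z-row RHS is 16/3 − (-13/6)·(8/5) = 44/5.

44/5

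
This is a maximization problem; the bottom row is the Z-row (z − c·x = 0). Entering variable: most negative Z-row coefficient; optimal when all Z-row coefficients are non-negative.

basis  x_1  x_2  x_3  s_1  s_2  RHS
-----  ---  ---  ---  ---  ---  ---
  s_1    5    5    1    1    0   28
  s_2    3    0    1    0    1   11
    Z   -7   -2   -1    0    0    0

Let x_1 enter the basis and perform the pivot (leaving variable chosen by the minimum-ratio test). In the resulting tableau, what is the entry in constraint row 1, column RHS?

29/3

Ratio test on column x_1 — row 1: 28/5 = 28/5; row 2: 11/3 = 11/3. Minimum is 11/3 at row 2 (s_2 leaves); pivot element 3.
Divide row 2 by 3; eliminate column x_1 from the other rows.
Row 1 update in column RHS: 28 − 5·(11/3) = 29/3.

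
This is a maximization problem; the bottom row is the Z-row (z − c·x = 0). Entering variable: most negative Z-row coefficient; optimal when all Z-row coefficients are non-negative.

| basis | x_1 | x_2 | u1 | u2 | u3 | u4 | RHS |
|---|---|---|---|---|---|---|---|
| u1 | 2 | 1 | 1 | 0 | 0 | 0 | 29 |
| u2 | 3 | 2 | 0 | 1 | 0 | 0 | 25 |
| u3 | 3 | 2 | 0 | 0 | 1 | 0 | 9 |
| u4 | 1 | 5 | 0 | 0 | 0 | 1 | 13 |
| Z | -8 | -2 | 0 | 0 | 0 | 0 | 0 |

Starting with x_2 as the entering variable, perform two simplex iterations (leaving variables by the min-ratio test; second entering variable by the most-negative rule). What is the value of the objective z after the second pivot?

Ratio test on column x_2 — row 1: 29/1 = 29; row 2: 25/2 = 25/2; row 3: 9/2 = 9/2; row 4: 13/5 = 13/5. Minimum is 13/5 at row 4 (u4 leaves); pivot element 5.
Pivot on row 4; the Z-row RHS becomes 0 − (-2)·(13/5) = 26/5.
Next entering variable (most negative Z-row entry -38/5): x_1.
Ratio test on column x_1 — row 1: (132/5)/(9/5) = 44/3; row 2: (99/5)/(13/5) = 99/13; row 3: (19/5)/(13/5) = 19/13; row 4: (13/5)/(1/5) = 13. Minimum is 19/13 at row 3 (u3 leaves); pivot element 13/5.
After the second pivot the Z-row RHS is 26/5 − (-38/5)·(19/13) = 212/13.

212/13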